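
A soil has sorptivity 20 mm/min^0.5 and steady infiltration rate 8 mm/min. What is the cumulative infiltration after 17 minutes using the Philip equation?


F = S*sqrt(t) + A*t
F = 20*sqrt(17) + 8*17
F = 20*4.123106 + 136

218.4621 mm


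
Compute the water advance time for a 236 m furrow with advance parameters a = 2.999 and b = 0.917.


t = (L/a)^(1/b)
t = (236/2.999)^(1/0.917)
t = 78.692898^(1/0.917)

116.8265 min


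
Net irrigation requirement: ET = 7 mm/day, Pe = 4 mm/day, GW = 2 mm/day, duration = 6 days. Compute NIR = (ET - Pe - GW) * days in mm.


Daily deficit = ET - Pe - GW = 7 - 4 - 2 = 1 mm/day
NIR = 1 * 6 = 6 mm

6.0000 mm


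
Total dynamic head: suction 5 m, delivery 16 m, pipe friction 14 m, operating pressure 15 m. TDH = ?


TDH = Hs + Hd + hf + Hp = 5 + 16 + 14 + 15 = 50

50 m


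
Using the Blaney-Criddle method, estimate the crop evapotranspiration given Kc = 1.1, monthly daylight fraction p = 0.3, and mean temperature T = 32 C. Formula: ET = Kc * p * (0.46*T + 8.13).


ET = Kc * p * (0.46*T + 8.13)
ET = 1.1 * 0.3 * (0.46*32 + 8.13)
ET = 1.1 * 0.3 * 22.8500

7.5405 mm/day


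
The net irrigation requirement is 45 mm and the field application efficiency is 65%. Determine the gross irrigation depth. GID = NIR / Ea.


Ea = 65% = 0.65
GID = NIR / Ea = 45 / 0.65 = 69.2308 mm

69.2308 mm


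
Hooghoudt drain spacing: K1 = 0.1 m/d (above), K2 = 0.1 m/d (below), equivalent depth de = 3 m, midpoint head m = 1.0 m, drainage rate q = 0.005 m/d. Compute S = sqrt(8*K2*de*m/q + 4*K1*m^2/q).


S^2 = 8*K2*de*m/q + 4*K1*m^2/q
S^2 = 8*0.1*3*1.0/0.005 + 4*0.1*1.0^2/0.005
S = sqrt(560.0000)

23.6643 m


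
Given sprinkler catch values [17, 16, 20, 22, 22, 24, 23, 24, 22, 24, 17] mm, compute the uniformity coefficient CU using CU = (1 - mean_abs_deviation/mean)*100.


mean = 21.000000 mm
MAD = 2.545455 mm
CU = (1 - 2.545455/21.000000)*100

87.8788 %


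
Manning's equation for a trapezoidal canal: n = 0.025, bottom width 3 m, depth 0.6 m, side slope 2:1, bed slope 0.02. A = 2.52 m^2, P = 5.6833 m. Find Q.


R = A/P = 2.52/5.6833 = 0.443404
Q = (1/0.025) * 2.52 * 0.443404^(2/3) * 0.02^0.5

8.2891 m^3/s


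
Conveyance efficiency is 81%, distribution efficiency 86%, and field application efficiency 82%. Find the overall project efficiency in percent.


Ec = 0.81, Eb = 0.86, Ea = 0.82
E = 0.81 * 0.86 * 0.82 * 100 = 57.1212%

57.1212 %


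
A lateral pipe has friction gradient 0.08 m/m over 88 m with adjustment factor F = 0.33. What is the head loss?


hf = J * L * F = 0.08 * 88 * 0.33 = 2.3232 m

2.3232 m


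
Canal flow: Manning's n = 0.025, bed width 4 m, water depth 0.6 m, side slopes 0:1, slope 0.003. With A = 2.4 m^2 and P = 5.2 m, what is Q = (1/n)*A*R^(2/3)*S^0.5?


R = A/P = 2.4/5.2 = 0.461538
Q = (1/0.025) * 2.4 * 0.461538^(2/3) * 0.003^0.5

3.1403 m^3/s


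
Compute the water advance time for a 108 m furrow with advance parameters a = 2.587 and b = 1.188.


t = (L/a)^(1/b)
t = (108/2.587)^(1/1.188)
t = 41.747198^(1/1.188)

23.1294 min


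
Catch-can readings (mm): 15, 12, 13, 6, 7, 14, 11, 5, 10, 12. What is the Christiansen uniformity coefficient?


mean = 10.500000 mm
MAD = 2.800000 mm
CU = (1 - 2.800000/10.500000)*100

73.3333 %


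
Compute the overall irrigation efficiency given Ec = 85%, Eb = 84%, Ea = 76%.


Ec = 0.85, Eb = 0.84, Ea = 0.76
E = 0.85 * 0.84 * 0.76 * 100 = 54.2640%

54.2640 %


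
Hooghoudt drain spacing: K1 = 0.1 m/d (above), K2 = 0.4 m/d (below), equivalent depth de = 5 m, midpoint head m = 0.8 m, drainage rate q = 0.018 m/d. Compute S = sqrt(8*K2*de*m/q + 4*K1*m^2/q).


S^2 = 8*K2*de*m/q + 4*K1*m^2/q
S^2 = 8*0.4*5*0.8/0.018 + 4*0.1*0.8^2/0.018
S = sqrt(725.3333)

26.9320 m


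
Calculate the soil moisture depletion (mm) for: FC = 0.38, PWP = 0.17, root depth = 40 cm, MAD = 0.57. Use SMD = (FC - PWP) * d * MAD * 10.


SMD = (FC - PWP) * d * MAD * 10
SMD = (0.38 - 0.17) * 40 * 0.57 * 10
SMD = 0.2100 * 40 * 0.57 * 10

47.8800 mm


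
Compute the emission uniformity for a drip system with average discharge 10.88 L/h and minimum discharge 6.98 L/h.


EU = (q_min/q_avg)*100 = (6.98/10.88)*100 = 64.1544%

64.1544 %


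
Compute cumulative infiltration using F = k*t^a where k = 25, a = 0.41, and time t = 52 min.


F = k * t^a = 25 * 52^0.41
F = 25 * 5.053140

126.3285 mm


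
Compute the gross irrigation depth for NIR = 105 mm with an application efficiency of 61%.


Ea = 61% = 0.61
GID = NIR / Ea = 105 / 0.61 = 172.1311 mm

172.1311 mm


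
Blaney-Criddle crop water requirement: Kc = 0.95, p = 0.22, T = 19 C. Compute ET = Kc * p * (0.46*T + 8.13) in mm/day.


ET = Kc * p * (0.46*T + 8.13)
ET = 0.95 * 0.22 * (0.46*19 + 8.13)
ET = 0.95 * 0.22 * 16.8700

3.5258 mm/day


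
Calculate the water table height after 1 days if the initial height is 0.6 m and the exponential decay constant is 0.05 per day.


m = m0 * exp(-k*t)
m = 0.6 * exp(-0.05 * 1)
m = 0.6 * exp(-0.0500)

0.5707 m


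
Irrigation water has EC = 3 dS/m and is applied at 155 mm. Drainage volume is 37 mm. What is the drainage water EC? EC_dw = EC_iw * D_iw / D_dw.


EC_dw = EC_iw * D_iw / D_dw
EC_dw = 3 * 155 / 37
EC_dw = 465 / 37

12.5676 dS/m


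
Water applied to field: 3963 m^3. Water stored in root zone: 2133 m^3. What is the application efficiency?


Ea = V_root / V_field * 100 = 2133 / 3963 * 100 = 53.8229%

53.8229 %


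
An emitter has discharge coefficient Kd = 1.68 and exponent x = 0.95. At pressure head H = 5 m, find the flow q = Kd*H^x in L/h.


q = Kd * H^x = 1.68 * 5^0.95 = 1.68 * 4.613404

7.7505 L/h


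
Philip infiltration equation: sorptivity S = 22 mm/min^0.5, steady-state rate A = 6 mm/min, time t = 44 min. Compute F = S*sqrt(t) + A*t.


F = S*sqrt(t) + A*t
F = 22*sqrt(44) + 6*44
F = 22*6.633250 + 264

409.9315 mm


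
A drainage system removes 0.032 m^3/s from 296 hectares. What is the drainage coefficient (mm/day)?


DC = Q * 86400 / (A * 10000) * 1000
DC = 0.032 * 86400 / (296 * 10000) * 1000
DC = 2764800.0000 / 2960000

0.9341 mm/day


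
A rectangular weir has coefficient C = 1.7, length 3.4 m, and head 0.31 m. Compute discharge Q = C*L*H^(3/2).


Q = C * L * H^(3/2) = 1.7 * 3.4 * 0.31^1.5 = 1.7 * 3.4 * 0.172601

0.9976 m^3/s


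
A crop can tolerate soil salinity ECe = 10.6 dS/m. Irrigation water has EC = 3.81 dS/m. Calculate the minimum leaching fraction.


LR = ECiw / (5*ECe - ECiw)
LR = 3.81 / (5*10.6 - 3.81)
LR = 3.81 / 49.1900

0.0775


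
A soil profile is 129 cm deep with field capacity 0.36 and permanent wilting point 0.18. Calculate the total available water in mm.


AWC = (FC - PWP) * d * 10
AWC = (0.36 - 0.18) * 129 * 10
AWC = 0.1800 * 129 * 10

232.2000 mm


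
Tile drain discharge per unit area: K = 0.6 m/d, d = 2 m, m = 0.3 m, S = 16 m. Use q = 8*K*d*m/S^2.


q = 8*K*d*m/S^2
q = 8*0.6*2*0.3/16^2
q = 2.8800 / 256

0.0112 m/d


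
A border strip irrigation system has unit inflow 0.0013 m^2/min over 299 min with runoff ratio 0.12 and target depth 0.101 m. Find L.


L = q*t/((1+r)*Z)
L = 0.0013*299/((1+0.12)*0.101)
L = 0.3887/0.11312

3.4362 m


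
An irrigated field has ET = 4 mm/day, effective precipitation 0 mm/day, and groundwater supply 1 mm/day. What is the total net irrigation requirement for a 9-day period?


Daily deficit = ET - Pe - GW = 4 - 0 - 1 = 3 mm/day
NIR = 3 * 9 = 27 mm

27.0000 mm


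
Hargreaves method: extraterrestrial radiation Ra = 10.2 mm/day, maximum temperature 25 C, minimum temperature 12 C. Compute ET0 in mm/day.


Tmean = (Tmax + Tmin)/2 = (25 + 12)/2 = 18.5
ET0 = 0.0023 * 10.2 * (18.5 + 17.8) * sqrt(25 - 12)
ET0 = 0.0023 * 10.2 * 36.3 * 3.605551

3.0705 mm/day


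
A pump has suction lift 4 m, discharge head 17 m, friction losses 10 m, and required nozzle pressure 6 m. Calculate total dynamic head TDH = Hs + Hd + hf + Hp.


TDH = Hs + Hd + hf + Hp = 4 + 17 + 10 + 6 = 37

37 m


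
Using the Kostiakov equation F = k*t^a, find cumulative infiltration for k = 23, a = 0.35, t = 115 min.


F = k * t^a = 23 * 115^0.35
F = 23 * 5.263132

121.0520 mm


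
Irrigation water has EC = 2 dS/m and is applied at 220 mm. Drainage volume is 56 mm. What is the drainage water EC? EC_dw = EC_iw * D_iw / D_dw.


EC_dw = EC_iw * D_iw / D_dw
EC_dw = 2 * 220 / 56
EC_dw = 440 / 56

7.8571 dS/m


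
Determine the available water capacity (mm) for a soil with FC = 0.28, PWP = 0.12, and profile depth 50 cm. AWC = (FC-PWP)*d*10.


AWC = (FC - PWP) * d * 10
AWC = (0.28 - 0.12) * 50 * 10
AWC = 0.1600 * 50 * 10

80.0000 mm


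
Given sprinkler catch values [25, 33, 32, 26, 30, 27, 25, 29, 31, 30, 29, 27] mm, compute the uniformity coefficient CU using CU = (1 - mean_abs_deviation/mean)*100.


mean = 28.666667 mm
MAD = 2.222222 mm
CU = (1 - 2.222222/28.666667)*100

92.2481 %


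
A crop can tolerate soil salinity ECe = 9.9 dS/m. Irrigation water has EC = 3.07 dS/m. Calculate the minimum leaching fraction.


LR = ECiw / (5*ECe - ECiw)
LR = 3.07 / (5*9.9 - 3.07)
LR = 3.07 / 46.4300

0.0661


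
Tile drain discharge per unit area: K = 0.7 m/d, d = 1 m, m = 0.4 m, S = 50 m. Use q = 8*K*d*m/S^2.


q = 8*K*d*m/S^2
q = 8*0.7*1*0.4/50^2
q = 2.2400 / 2500

8.9600e-04 m/d


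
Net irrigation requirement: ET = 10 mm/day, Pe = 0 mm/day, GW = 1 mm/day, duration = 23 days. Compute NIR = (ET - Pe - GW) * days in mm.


Daily deficit = ET - Pe - GW = 10 - 0 - 1 = 9 mm/day
NIR = 9 * 23 = 207 mm

207.0000 mm


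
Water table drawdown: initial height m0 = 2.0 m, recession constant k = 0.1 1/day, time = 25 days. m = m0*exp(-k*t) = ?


m = m0 * exp(-k*t)
m = 2.0 * exp(-0.1 * 25)
m = 2.0 * exp(-2.5000)

0.1642 m


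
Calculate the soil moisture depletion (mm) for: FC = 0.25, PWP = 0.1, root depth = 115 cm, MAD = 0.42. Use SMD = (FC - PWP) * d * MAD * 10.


SMD = (FC - PWP) * d * MAD * 10
SMD = (0.25 - 0.1) * 115 * 0.42 * 10
SMD = 0.1500 * 115 * 0.42 * 10

72.4500 mm


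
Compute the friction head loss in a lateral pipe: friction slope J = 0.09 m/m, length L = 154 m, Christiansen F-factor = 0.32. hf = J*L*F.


hf = J * L * F = 0.09 * 154 * 0.32 = 4.4352 m

4.4352 m


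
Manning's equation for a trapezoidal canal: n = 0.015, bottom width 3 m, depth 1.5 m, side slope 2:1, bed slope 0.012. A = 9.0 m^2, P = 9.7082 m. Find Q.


R = A/P = 9.0/9.7082 = 0.927051
Q = (1/0.015) * 9.0 * 0.927051^(2/3) * 0.012^0.5

62.4901 m^3/s


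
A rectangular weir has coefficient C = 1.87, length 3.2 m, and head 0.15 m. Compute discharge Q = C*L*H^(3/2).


Q = C * L * H^(3/2) = 1.87 * 3.2 * 0.15^1.5 = 1.87 * 3.2 * 0.058095

0.3476 m^3/s


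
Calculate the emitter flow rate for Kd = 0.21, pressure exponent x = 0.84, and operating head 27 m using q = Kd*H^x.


q = Kd * H^x = 0.21 * 27^0.84 = 0.21 * 15.934761

3.3463 L/h


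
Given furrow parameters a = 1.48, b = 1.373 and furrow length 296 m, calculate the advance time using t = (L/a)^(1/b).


t = (L/a)^(1/b)
t = (296/1.48)^(1/1.373)
t = 200.000000^(1/1.373)

47.4148 min


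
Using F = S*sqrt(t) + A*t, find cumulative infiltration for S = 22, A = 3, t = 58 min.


F = S*sqrt(t) + A*t
F = 22*sqrt(58) + 3*58
F = 22*7.615773 + 174

341.5470 mm


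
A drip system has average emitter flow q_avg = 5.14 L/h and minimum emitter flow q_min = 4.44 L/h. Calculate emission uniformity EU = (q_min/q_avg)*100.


EU = (q_min/q_avg)*100 = (4.44/5.14)*100 = 86.3813%

86.3813 %


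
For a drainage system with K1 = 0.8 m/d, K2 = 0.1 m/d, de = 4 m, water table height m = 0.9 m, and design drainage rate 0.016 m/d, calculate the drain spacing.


S^2 = 8*K2*de*m/q + 4*K1*m^2/q
S^2 = 8*0.1*4*0.9/0.016 + 4*0.8*0.9^2/0.016
S = sqrt(342.0000)

18.4932 m


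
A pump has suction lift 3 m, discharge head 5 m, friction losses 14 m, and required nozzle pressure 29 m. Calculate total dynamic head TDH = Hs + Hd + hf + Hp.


TDH = Hs + Hd + hf + Hp = 3 + 5 + 14 + 29 = 51

51 m


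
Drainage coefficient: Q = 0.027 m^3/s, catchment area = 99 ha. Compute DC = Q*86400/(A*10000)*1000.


DC = Q * 86400 / (A * 10000) * 1000
DC = 0.027 * 86400 / (99 * 10000) * 1000
DC = 2332800.0000 / 990000

2.3564 mm/day


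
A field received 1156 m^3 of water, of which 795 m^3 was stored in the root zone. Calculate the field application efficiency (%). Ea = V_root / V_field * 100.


Ea = V_root / V_field * 100 = 795 / 1156 * 100 = 68.7716%

68.7716 %


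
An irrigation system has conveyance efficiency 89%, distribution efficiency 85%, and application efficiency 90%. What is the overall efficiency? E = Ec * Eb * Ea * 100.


Ec = 0.89, Eb = 0.85, Ea = 0.9
E = 0.89 * 0.85 * 0.9 * 100 = 68.0850%

68.0850 %


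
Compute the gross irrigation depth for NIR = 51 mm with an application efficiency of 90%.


Ea = 90% = 0.9
GID = NIR / Ea = 51 / 0.9 = 56.6667 mm

56.6667 mm


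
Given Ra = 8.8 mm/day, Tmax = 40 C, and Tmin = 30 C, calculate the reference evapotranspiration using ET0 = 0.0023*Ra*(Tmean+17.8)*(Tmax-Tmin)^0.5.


Tmean = (Tmax + Tmin)/2 = (40 + 30)/2 = 35.0
ET0 = 0.0023 * 8.8 * (35.0 + 17.8) * sqrt(40 - 30)
ET0 = 0.0023 * 8.8 * 52.8 * 3.162278

3.3794 mm/day


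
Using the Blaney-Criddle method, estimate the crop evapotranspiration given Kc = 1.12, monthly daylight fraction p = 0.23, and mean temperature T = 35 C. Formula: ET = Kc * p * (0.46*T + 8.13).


ET = Kc * p * (0.46*T + 8.13)
ET = 1.12 * 0.23 * (0.46*35 + 8.13)
ET = 1.12 * 0.23 * 24.2300

6.2416 mm/day


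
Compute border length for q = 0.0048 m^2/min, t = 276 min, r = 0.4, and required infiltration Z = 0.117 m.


L = q*t/((1+r)*Z)
L = 0.0048*276/((1+0.4)*0.117)
L = 1.3248/0.1638

8.0879 m


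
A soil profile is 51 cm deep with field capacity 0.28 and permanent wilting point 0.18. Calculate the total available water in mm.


AWC = (FC - PWP) * d * 10
AWC = (0.28 - 0.18) * 51 * 10
AWC = 0.1000 * 51 * 10

51.0000 mm


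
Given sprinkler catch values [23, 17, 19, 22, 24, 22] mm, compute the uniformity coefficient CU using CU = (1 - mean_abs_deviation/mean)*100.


mean = 21.166667 mm
MAD = 2.111111 mm
CU = (1 - 2.111111/21.166667)*100

90.0262 %


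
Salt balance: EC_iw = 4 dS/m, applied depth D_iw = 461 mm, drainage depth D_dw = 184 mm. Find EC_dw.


EC_dw = EC_iw * D_iw / D_dw
EC_dw = 4 * 461 / 184
EC_dw = 1844 / 184

10.0217 dS/m


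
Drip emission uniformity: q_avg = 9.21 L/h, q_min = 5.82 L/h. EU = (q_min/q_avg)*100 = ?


EU = (q_min/q_avg)*100 = (5.82/9.21)*100 = 63.1922%

63.1922 %


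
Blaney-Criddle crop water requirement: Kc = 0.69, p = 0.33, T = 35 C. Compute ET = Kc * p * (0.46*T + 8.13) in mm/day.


ET = Kc * p * (0.46*T + 8.13)
ET = 0.69 * 0.33 * (0.46*35 + 8.13)
ET = 0.69 * 0.33 * 24.2300

5.5172 mm/day


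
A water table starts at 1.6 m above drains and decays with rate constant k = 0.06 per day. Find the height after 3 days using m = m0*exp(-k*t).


m = m0 * exp(-k*t)
m = 1.6 * exp(-0.06 * 3)
m = 1.6 * exp(-0.1800)

1.3364 m


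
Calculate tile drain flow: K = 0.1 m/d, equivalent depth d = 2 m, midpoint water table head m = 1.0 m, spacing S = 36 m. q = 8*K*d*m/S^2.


q = 8*K*d*m/S^2
q = 8*0.1*2*1.0/36^2
q = 1.6000 / 1296

0.0012 m/d


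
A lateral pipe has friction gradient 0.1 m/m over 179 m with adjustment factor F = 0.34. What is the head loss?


hf = J * L * F = 0.1 * 179 * 0.34 = 6.0860 m

6.0860 m


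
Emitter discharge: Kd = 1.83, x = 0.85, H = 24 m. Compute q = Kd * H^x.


q = Kd * H^x = 1.83 * 24^0.85 = 1.83 * 14.899770

27.2666 L/h


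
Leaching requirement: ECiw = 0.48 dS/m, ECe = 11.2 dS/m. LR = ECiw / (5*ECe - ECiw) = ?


LR = ECiw / (5*ECe - ECiw)
LR = 0.48 / (5*11.2 - 0.48)
LR = 0.48 / 55.5200

0.0086


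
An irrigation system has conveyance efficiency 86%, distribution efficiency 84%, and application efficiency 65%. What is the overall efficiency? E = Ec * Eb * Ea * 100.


Ec = 0.86, Eb = 0.84, Ea = 0.65
E = 0.86 * 0.84 * 0.65 * 100 = 46.9560%

46.9560 %


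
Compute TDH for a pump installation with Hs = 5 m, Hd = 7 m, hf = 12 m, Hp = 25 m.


TDH = Hs + Hd + hf + Hp = 5 + 7 + 12 + 25 = 49

49 m


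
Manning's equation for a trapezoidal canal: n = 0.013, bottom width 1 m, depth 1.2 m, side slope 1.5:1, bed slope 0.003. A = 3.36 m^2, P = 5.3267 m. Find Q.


R = A/P = 3.36/5.3267 = 0.630785
Q = (1/0.013) * 3.36 * 0.630785^(2/3) * 0.003^0.5

10.4122 m^3/s


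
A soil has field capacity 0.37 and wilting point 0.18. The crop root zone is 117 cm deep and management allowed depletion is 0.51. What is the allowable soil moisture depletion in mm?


SMD = (FC - PWP) * d * MAD * 10
SMD = (0.37 - 0.18) * 117 * 0.51 * 10
SMD = 0.1900 * 117 * 0.51 * 10

113.3730 mm


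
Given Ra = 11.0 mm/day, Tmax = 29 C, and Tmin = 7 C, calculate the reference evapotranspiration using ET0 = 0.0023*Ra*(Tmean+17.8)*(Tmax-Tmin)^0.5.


Tmean = (Tmax + Tmin)/2 = (29 + 7)/2 = 18.0
ET0 = 0.0023 * 11.0 * (18.0 + 17.8) * sqrt(29 - 7)
ET0 = 0.0023 * 11.0 * 35.8 * 4.690416

4.2483 mm/day


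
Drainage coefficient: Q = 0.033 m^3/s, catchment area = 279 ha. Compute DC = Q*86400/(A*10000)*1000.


DC = Q * 86400 / (A * 10000) * 1000
DC = 0.033 * 86400 / (279 * 10000) * 1000
DC = 2851200.0000 / 2790000

1.0219 mm/day


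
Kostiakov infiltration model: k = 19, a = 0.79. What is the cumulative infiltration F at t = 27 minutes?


F = k * t^a = 19 * 27^0.79
F = 19 * 13.513796

256.7621 mm


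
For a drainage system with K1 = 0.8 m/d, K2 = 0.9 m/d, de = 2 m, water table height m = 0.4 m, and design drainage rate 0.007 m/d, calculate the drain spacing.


S^2 = 8*K2*de*m/q + 4*K1*m^2/q
S^2 = 8*0.9*2*0.4/0.007 + 4*0.8*0.4^2/0.007
S = sqrt(896.0000)

29.9333 m


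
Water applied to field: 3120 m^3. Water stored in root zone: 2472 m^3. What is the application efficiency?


Ea = V_root / V_field * 100 = 2472 / 3120 * 100 = 79.2308%

79.2308 %


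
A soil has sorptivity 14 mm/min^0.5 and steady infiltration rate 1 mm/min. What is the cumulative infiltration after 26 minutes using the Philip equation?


F = S*sqrt(t) + A*t
F = 14*sqrt(26) + 1*26
F = 14*5.099020 + 26

97.3863 mm


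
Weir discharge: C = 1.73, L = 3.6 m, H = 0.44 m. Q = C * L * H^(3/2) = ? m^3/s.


Q = C * L * H^(3/2) = 1.73 * 3.6 * 0.44^1.5 = 1.73 * 3.6 * 0.291863

1.8177 m^3/s


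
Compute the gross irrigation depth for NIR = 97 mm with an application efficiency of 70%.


Ea = 70% = 0.7
GID = NIR / Ea = 97 / 0.7 = 138.5714 mm

138.5714 mm


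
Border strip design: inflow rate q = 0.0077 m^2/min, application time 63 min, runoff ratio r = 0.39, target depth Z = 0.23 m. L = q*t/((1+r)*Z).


L = q*t/((1+r)*Z)
L = 0.0077*63/((1+0.39)*0.23)
L = 0.4851/0.3197

1.5174 m


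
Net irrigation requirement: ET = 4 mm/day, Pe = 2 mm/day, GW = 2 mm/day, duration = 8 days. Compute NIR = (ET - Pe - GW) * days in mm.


Daily deficit = ET - Pe - GW = 4 - 2 - 2 = 0 mm/day
NIR = 0 * 8 = 0 mm

0 mm


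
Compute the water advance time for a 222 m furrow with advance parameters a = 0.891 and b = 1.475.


t = (L/a)^(1/b)
t = (222/0.891)^(1/1.475)
t = 249.158249^(1/1.475)

42.1433 min


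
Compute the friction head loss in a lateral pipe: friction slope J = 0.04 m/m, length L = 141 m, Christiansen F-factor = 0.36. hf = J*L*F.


hf = J * L * F = 0.04 * 141 * 0.36 = 2.0304 m

2.0304 m


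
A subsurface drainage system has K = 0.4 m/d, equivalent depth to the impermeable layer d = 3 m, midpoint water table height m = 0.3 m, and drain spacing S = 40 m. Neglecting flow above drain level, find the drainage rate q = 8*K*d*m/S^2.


q = 8*K*d*m/S^2
q = 8*0.4*3*0.3/40^2
q = 2.8800 / 1600

0.0018 m/d


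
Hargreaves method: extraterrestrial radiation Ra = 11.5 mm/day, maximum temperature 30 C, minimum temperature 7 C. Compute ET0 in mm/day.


Tmean = (Tmax + Tmin)/2 = (30 + 7)/2 = 18.5
ET0 = 0.0023 * 11.5 * (18.5 + 17.8) * sqrt(30 - 7)
ET0 = 0.0023 * 11.5 * 36.3 * 4.795832

4.6046 mm/day


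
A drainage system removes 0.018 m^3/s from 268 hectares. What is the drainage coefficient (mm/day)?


DC = Q * 86400 / (A * 10000) * 1000
DC = 0.018 * 86400 / (268 * 10000) * 1000
DC = 1555200.0000 / 2680000

0.5803 mm/day


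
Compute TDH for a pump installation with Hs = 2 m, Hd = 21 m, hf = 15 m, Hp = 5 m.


TDH = Hs + Hd + hf + Hp = 2 + 21 + 15 + 5 = 43

43 m


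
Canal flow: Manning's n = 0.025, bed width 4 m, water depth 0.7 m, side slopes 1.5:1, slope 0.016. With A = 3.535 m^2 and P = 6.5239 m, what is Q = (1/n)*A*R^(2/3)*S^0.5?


R = A/P = 3.535/6.5239 = 0.541854
Q = (1/0.025) * 3.535 * 0.541854^(2/3) * 0.016^0.5

11.8877 m^3/s


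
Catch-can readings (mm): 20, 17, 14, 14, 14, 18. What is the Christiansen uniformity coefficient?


mean = 16.166667 mm
MAD = 2.166667 mm
CU = (1 - 2.166667/16.166667)*100

86.5979 %


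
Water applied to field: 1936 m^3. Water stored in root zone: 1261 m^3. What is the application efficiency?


Ea = V_root / V_field * 100 = 1261 / 1936 * 100 = 65.1343%

65.1343 %


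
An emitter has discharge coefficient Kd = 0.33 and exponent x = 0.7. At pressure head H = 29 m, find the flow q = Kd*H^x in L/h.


q = Kd * H^x = 0.33 * 29^0.7 = 0.33 * 10.560357

3.4849 L/h


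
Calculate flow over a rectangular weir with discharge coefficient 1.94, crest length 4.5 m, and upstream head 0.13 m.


Q = C * L * H^(3/2) = 1.94 * 4.5 * 0.13^1.5 = 1.94 * 4.5 * 0.046872

0.4092 m^3/s


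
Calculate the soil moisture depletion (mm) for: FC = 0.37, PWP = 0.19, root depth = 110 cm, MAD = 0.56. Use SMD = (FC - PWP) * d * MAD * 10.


SMD = (FC - PWP) * d * MAD * 10
SMD = (0.37 - 0.19) * 110 * 0.56 * 10
SMD = 0.1800 * 110 * 0.56 * 10

110.8800 mm


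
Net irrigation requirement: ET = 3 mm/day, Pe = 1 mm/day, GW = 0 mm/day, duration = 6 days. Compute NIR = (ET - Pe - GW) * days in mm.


Daily deficit = ET - Pe - GW = 3 - 1 - 0 = 2 mm/day
NIR = 2 * 6 = 12 mm

12.0000 mm


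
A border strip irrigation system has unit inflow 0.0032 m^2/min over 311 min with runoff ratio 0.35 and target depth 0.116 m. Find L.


L = q*t/((1+r)*Z)
L = 0.0032*311/((1+0.35)*0.116)
L = 0.9952/0.1566

6.3550 m


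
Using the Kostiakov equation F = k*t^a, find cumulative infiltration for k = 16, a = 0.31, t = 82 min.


F = k * t^a = 16 * 82^0.31
F = 16 * 3.919966

62.7195 mm


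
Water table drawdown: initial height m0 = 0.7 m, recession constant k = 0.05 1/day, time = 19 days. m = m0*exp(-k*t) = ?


m = m0 * exp(-k*t)
m = 0.7 * exp(-0.05 * 19)
m = 0.7 * exp(-0.9500)

0.2707 m


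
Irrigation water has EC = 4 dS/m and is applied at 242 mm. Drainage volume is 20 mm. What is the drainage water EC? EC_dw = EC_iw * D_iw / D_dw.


EC_dw = EC_iw * D_iw / D_dw
EC_dw = 4 * 242 / 20
EC_dw = 968 / 20

48.4000 dS/m


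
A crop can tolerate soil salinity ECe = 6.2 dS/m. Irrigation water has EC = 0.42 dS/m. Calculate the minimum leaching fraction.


LR = ECiw / (5*ECe - ECiw)
LR = 0.42 / (5*6.2 - 0.42)
LR = 0.42 / 30.5800

0.0137


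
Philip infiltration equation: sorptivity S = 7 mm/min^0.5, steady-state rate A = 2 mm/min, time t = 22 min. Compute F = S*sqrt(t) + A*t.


F = S*sqrt(t) + A*t
F = 7*sqrt(22) + 2*22
F = 7*4.690416 + 44

76.8329 mm


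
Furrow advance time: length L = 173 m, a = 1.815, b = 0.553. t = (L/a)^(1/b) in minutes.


t = (L/a)^(1/b)
t = (173/1.815)^(1/0.553)
t = 95.316804^(1/0.553)

3792.8730 min


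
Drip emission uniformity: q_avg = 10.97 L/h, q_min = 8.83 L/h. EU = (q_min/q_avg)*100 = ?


EU = (q_min/q_avg)*100 = (8.83/10.97)*100 = 80.4923%

80.4923 %


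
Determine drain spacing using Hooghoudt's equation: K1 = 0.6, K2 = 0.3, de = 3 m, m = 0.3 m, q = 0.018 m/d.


S^2 = 8*K2*de*m/q + 4*K1*m^2/q
S^2 = 8*0.3*3*0.3/0.018 + 4*0.6*0.3^2/0.018
S = sqrt(132.0000)

11.4891 m


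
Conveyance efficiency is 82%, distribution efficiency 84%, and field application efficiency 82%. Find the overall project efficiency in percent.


Ec = 0.82, Eb = 0.84, Ea = 0.82
E = 0.82 * 0.84 * 0.82 * 100 = 56.4816%

56.4816 %


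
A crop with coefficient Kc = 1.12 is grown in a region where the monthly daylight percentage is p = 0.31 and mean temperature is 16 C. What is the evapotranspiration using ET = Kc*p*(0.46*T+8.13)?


ET = Kc * p * (0.46*T + 8.13)
ET = 1.12 * 0.31 * (0.46*16 + 8.13)
ET = 1.12 * 0.31 * 15.4900

5.3781 mm/day


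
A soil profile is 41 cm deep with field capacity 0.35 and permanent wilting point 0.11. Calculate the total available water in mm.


AWC = (FC - PWP) * d * 10
AWC = (0.35 - 0.11) * 41 * 10
AWC = 0.2400 * 41 * 10

98.4000 mm


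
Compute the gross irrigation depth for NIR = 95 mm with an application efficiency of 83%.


Ea = 83% = 0.83
GID = NIR / Ea = 95 / 0.83 = 114.4578 mm

114.4578 mm


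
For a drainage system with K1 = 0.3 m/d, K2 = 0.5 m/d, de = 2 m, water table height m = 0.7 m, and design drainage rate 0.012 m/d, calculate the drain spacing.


S^2 = 8*K2*de*m/q + 4*K1*m^2/q
S^2 = 8*0.5*2*0.7/0.012 + 4*0.3*0.7^2/0.012
S = sqrt(515.6667)

22.7083 m


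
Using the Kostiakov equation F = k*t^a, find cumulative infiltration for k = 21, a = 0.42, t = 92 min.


F = k * t^a = 21 * 92^0.42
F = 21 * 6.680222

140.2847 mm


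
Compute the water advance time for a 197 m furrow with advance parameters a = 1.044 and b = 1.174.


t = (L/a)^(1/b)
t = (197/1.044)^(1/1.174)
t = 188.697318^(1/1.174)

86.7904 min


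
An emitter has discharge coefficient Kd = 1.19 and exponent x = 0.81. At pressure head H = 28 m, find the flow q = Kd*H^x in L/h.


q = Kd * H^x = 1.19 * 28^0.81 = 1.19 * 14.866133

17.6907 L/h


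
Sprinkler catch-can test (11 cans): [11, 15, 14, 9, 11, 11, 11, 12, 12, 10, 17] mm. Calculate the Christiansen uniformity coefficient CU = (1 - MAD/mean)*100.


mean = 12.090909 mm
MAD = 1.768595 mm
CU = (1 - 1.768595/12.090909)*100

85.3725 %


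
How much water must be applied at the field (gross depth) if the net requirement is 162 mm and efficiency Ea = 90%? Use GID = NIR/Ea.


Ea = 90% = 0.9
GID = NIR / Ea = 162 / 0.9 = 180.0000 mm

180.0000 mm


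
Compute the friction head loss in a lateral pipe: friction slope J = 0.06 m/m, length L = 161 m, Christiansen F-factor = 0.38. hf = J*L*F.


hf = J * L * F = 0.06 * 161 * 0.38 = 3.6708 m

3.6708 m


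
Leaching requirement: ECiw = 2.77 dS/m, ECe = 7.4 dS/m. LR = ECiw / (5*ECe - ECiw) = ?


LR = ECiw / (5*ECe - ECiw)
LR = 2.77 / (5*7.4 - 2.77)
LR = 2.77 / 34.2300

0.0809


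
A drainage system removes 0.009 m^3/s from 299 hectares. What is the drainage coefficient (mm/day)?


DC = Q * 86400 / (A * 10000) * 1000
DC = 0.009 * 86400 / (299 * 10000) * 1000
DC = 777600.0000 / 2990000

0.2601 mm/day


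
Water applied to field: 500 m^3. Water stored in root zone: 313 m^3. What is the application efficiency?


Ea = V_root / V_field * 100 = 313 / 500 * 100 = 62.6000%

62.6000 %


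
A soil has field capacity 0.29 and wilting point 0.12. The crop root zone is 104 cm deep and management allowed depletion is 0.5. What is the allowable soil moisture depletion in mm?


SMD = (FC - PWP) * d * MAD * 10
SMD = (0.29 - 0.12) * 104 * 0.5 * 10
SMD = 0.1700 * 104 * 0.5 * 10

88.4000 mm


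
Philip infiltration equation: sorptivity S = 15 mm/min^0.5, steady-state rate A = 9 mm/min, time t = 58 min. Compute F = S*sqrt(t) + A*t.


F = S*sqrt(t) + A*t
F = 15*sqrt(58) + 9*58
F = 15*7.615773 + 522

636.2366 mm


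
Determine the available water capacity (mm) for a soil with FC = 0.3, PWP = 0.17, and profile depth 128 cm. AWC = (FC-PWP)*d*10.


AWC = (FC - PWP) * d * 10
AWC = (0.3 - 0.17) * 128 * 10
AWC = 0.1300 * 128 * 10

166.4000 mm


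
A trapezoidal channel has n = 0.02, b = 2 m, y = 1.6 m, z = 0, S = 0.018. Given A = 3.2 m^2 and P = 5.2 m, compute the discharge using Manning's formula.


R = A/P = 3.2/5.2 = 0.615385
Q = (1/0.02) * 3.2 * 0.615385^(2/3) * 0.018^0.5

15.5306 m^3/s


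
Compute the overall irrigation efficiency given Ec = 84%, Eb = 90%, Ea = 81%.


Ec = 0.84, Eb = 0.9, Ea = 0.81
E = 0.84 * 0.9 * 0.81 * 100 = 61.2360%

61.2360 %


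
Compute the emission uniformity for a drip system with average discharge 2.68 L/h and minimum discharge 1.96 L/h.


EU = (q_min/q_avg)*100 = (1.96/2.68)*100 = 73.1343%

73.1343 %


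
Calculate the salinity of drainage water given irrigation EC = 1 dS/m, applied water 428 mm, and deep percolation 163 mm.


EC_dw = EC_iw * D_iw / D_dw
EC_dw = 1 * 428 / 163
EC_dw = 428 / 163

2.6258 dS/m


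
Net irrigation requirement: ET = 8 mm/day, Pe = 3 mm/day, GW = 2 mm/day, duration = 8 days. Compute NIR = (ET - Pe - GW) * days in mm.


Daily deficit = ET - Pe - GW = 8 - 3 - 2 = 3 mm/day
NIR = 3 * 8 = 24 mm

24.0000 mm


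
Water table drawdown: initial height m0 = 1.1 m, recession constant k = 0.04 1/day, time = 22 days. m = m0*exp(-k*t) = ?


m = m0 * exp(-k*t)
m = 1.1 * exp(-0.04 * 22)
m = 1.1 * exp(-0.8800)

0.4563 m


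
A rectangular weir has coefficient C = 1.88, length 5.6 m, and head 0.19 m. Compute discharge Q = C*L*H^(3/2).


Q = C * L * H^(3/2) = 1.88 * 5.6 * 0.19^1.5 = 1.88 * 5.6 * 0.082819

0.8719 m^3/s


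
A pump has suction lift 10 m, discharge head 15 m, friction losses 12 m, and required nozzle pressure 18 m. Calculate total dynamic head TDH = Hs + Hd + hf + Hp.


TDH = Hs + Hd + hf + Hp = 10 + 15 + 12 + 18 = 55

55 m


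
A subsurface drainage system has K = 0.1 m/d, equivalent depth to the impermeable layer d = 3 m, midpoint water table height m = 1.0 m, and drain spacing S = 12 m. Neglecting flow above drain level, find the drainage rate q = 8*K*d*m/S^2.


q = 8*K*d*m/S^2
q = 8*0.1*3*1.0/12^2
q = 2.4000 / 144

0.0167 m/d


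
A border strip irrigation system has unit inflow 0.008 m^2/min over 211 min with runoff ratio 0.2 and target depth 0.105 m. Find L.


L = q*t/((1+r)*Z)
L = 0.008*211/((1+0.2)*0.105)
L = 1.688/0.126

13.3968 m


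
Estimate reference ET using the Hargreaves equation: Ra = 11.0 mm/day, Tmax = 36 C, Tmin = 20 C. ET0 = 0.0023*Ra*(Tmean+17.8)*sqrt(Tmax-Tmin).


Tmean = (Tmax + Tmin)/2 = (36 + 20)/2 = 28.0
ET0 = 0.0023 * 11.0 * (28.0 + 17.8) * sqrt(36 - 20)
ET0 = 0.0023 * 11.0 * 45.8 * 4.000000

4.6350 mm/day


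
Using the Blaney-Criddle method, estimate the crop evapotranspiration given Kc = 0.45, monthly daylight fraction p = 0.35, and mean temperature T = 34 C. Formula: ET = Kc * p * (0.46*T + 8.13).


ET = Kc * p * (0.46*T + 8.13)
ET = 0.45 * 0.35 * (0.46*34 + 8.13)
ET = 0.45 * 0.35 * 23.7700

3.7438 mm/day


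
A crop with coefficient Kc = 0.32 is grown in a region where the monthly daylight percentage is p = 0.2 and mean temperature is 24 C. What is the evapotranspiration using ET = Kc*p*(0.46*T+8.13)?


ET = Kc * p * (0.46*T + 8.13)
ET = 0.32 * 0.2 * (0.46*24 + 8.13)
ET = 0.32 * 0.2 * 19.1700

1.2269 mm/day


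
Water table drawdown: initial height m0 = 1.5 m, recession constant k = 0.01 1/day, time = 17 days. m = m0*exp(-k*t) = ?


m = m0 * exp(-k*t)
m = 1.5 * exp(-0.01 * 17)
m = 1.5 * exp(-0.1700)

1.2655 m


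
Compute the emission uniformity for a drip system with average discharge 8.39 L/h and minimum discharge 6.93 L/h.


EU = (q_min/q_avg)*100 = (6.93/8.39)*100 = 82.5983%

82.5983 %


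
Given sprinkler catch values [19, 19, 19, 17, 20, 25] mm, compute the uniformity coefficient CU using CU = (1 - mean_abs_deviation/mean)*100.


mean = 19.833333 mm
MAD = 1.777778 mm
CU = (1 - 1.777778/19.833333)*100

91.0364 %


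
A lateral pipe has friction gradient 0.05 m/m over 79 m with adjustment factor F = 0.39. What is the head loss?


hf = J * L * F = 0.05 * 79 * 0.39 = 1.5405 m

1.5405 m


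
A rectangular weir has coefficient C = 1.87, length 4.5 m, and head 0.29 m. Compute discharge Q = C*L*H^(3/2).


Q = C * L * H^(3/2) = 1.87 * 4.5 * 0.29^1.5 = 1.87 * 4.5 * 0.156170

1.3142 m^3/s


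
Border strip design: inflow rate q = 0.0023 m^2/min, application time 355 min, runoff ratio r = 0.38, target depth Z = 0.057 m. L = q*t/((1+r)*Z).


L = q*t/((1+r)*Z)
L = 0.0023*355/((1+0.38)*0.057)
L = 0.8165/0.07866

10.3801 m


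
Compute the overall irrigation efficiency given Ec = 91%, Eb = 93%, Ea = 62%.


Ec = 0.91, Eb = 0.93, Ea = 0.62
E = 0.91 * 0.93 * 0.62 * 100 = 52.4706%

52.4706 %


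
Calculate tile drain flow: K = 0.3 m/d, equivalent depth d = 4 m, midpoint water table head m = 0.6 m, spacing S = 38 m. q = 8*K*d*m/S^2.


q = 8*K*d*m/S^2
q = 8*0.3*4*0.6/38^2
q = 5.7600 / 1444

0.0040 m/d


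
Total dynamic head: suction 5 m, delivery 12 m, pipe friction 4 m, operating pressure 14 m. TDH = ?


TDH = Hs + Hd + hf + Hp = 5 + 12 + 4 + 14 = 35

35 m


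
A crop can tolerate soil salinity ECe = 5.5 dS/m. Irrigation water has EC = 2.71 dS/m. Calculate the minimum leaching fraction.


LR = ECiw / (5*ECe - ECiw)
LR = 2.71 / (5*5.5 - 2.71)
LR = 2.71 / 24.7900

0.1093


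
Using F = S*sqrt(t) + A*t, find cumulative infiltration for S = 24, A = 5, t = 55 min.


F = S*sqrt(t) + A*t
F = 24*sqrt(55) + 5*55
F = 24*7.416198 + 275

452.9888 mm


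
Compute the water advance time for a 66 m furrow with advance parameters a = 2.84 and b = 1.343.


t = (L/a)^(1/b)
t = (66/2.84)^(1/1.343)
t = 23.239437^(1/1.343)

10.4062 min


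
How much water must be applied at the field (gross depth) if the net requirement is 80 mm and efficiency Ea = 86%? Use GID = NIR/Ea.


Ea = 86% = 0.86
GID = NIR / Ea = 80 / 0.86 = 93.0233 mm

93.0233 mm


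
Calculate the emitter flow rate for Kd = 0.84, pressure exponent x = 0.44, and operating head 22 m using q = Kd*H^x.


q = Kd * H^x = 0.84 * 22^0.44 = 0.84 * 3.896422

3.2730 L/h


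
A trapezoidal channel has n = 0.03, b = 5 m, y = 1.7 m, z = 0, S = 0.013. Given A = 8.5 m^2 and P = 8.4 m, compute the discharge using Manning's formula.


R = A/P = 8.5/8.4 = 1.011905
Q = (1/0.03) * 8.5 * 1.011905^(2/3) * 0.013^0.5

32.5609 m^3/s


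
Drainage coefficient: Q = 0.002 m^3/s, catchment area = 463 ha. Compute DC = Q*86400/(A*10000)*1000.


DC = Q * 86400 / (A * 10000) * 1000
DC = 0.002 * 86400 / (463 * 10000) * 1000
DC = 172800.0000 / 4630000

0.0373 mm/day


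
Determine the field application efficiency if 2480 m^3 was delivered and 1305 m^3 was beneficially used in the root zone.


Ea = V_root / V_field * 100 = 1305 / 2480 * 100 = 52.6210%

52.6210 %


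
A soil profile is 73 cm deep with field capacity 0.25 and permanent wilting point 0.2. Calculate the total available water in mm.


AWC = (FC - PWP) * d * 10
AWC = (0.25 - 0.2) * 73 * 10
AWC = 0.0500 * 73 * 10

36.5000 mm


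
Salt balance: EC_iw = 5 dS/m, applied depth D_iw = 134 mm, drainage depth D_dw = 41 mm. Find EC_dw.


EC_dw = EC_iw * D_iw / D_dw
EC_dw = 5 * 134 / 41
EC_dw = 670 / 41

16.3415 dS/m


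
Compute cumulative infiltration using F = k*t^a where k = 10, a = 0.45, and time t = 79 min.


F = k * t^a = 10 * 79^0.45
F = 10 * 7.143848

71.4385 mm


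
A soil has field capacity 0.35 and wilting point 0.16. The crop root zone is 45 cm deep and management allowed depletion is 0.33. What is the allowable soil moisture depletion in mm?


SMD = (FC - PWP) * d * MAD * 10
SMD = (0.35 - 0.16) * 45 * 0.33 * 10
SMD = 0.1900 * 45 * 0.33 * 10

28.2150 mm


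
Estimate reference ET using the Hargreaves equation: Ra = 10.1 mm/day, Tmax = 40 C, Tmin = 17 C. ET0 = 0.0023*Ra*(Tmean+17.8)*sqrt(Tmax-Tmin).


Tmean = (Tmax + Tmin)/2 = (40 + 17)/2 = 28.5
ET0 = 0.0023 * 10.1 * (28.5 + 17.8) * sqrt(40 - 17)
ET0 = 0.0023 * 10.1 * 46.3 * 4.795832

5.1582 mm/day


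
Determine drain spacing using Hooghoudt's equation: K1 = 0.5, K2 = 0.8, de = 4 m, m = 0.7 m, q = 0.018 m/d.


S^2 = 8*K2*de*m/q + 4*K1*m^2/q
S^2 = 8*0.8*4*0.7/0.018 + 4*0.5*0.7^2/0.018
S = sqrt(1050.0000)

32.4037 m


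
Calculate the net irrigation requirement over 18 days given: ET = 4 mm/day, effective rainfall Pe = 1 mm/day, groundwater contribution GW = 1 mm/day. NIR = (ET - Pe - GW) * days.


Daily deficit = ET - Pe - GW = 4 - 1 - 1 = 2 mm/day
NIR = 2 * 18 = 36 mm

36.0000 mm


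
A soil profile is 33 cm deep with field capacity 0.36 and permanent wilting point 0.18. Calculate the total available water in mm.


AWC = (FC - PWP) * d * 10
AWC = (0.36 - 0.18) * 33 * 10
AWC = 0.1800 * 33 * 10

59.4000 mm


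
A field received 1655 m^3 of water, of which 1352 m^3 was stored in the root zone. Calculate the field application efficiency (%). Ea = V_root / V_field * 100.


Ea = V_root / V_field * 100 = 1352 / 1655 * 100 = 81.6918%

81.6918 %


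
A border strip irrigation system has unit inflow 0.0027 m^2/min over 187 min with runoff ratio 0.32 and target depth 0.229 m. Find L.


L = q*t/((1+r)*Z)
L = 0.0027*187/((1+0.32)*0.229)
L = 0.5049/0.30228

1.6703 m


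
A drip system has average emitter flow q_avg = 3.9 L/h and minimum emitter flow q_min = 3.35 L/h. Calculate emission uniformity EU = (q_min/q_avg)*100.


EU = (q_min/q_avg)*100 = (3.35/3.9)*100 = 85.8974%

85.8974 %


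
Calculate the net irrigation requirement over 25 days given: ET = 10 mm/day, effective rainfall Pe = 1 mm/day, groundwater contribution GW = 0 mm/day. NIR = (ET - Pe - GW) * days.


Daily deficit = ET - Pe - GW = 10 - 1 - 0 = 9 mm/day
NIR = 9 * 25 = 225 mm

225.0000 mm


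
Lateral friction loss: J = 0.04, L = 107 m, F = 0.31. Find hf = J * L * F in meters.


hf = J * L * F = 0.04 * 107 * 0.31 = 1.3268 m

1.3268 m


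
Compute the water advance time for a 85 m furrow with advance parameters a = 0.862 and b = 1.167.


t = (L/a)^(1/b)
t = (85/0.862)^(1/1.167)
t = 98.607889^(1/1.167)

51.1186 min


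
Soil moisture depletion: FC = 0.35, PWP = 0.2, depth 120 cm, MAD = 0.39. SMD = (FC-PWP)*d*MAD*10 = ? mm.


SMD = (FC - PWP) * d * MAD * 10
SMD = (0.35 - 0.2) * 120 * 0.39 * 10
SMD = 0.1500 * 120 * 0.39 * 10

70.2000 mm


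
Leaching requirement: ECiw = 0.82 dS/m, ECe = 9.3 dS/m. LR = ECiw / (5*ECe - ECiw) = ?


LR = ECiw / (5*ECe - ECiw)
LR = 0.82 / (5*9.3 - 0.82)
LR = 0.82 / 45.6800

0.0180


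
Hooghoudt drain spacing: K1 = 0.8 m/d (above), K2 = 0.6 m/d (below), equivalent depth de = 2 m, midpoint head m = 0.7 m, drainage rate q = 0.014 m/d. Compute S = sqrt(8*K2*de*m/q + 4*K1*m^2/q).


S^2 = 8*K2*de*m/q + 4*K1*m^2/q
S^2 = 8*0.6*2*0.7/0.014 + 4*0.8*0.7^2/0.014
S = sqrt(592.0000)

24.3311 m


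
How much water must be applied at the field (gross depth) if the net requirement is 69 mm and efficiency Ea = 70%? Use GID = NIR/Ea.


Ea = 70% = 0.7
GID = NIR / Ea = 69 / 0.7 = 98.5714 mm

98.5714 mm


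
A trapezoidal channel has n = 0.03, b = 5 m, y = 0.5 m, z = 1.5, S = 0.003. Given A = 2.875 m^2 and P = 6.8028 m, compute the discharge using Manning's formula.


R = A/P = 2.875/6.8028 = 0.422620
Q = (1/0.03) * 2.875 * 0.422620^(2/3) * 0.003^0.5

2.9560 m^3/s


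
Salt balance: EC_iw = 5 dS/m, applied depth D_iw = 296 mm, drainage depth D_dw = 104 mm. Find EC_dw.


EC_dw = EC_iw * D_iw / D_dw
EC_dw = 5 * 296 / 104
EC_dw = 1480 / 104

14.2308 dS/m


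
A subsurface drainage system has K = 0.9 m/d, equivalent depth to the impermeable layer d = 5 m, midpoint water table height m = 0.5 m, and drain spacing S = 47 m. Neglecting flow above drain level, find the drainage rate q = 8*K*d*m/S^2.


q = 8*K*d*m/S^2
q = 8*0.9*5*0.5/47^2
q = 18.0000 / 2209

0.0081 m/d


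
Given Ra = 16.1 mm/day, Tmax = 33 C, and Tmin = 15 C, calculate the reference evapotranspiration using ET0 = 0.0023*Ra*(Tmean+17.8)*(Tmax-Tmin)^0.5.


Tmean = (Tmax + Tmin)/2 = (33 + 15)/2 = 24.0
ET0 = 0.0023 * 16.1 * (24.0 + 17.8) * sqrt(33 - 15)
ET0 = 0.0023 * 16.1 * 41.8 * 4.242641

6.5670 mm/day


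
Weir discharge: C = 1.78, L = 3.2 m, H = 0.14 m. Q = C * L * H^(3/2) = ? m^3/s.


Q = C * L * H^(3/2) = 1.78 * 3.2 * 0.14^1.5 = 1.78 * 3.2 * 0.052383

0.2984 m^3/s
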